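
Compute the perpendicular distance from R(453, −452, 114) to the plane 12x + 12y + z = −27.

Normal vector n = (12, 12, 1), and n·(453, −452, 114) − (−27) = 153.
|n| = √(144 + 144 + 1) = 17, so the distance is |153|/17 = 9.

9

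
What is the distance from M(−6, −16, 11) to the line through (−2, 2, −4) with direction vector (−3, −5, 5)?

√34

Direction vector d = (−3, −5, 5).
AP = (−4, −18, 15); AP·d = 177, |AP|² = 565, |d|² = 59.
distance² = |AP|² − (AP·d)²/|d|² = 565 − 31329/59 = 34, so the distance is √34.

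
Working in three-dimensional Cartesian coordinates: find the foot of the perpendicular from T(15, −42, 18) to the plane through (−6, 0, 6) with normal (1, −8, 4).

(10, -2, -2)

n = (1, −8, 4), |n|² = 81, and n·T − 18 = 405.
t = 405/81 = 5, so the foot is T − t·n = (15, −42, 18) − 5·(1, −8, 4) = (10, −2, −2).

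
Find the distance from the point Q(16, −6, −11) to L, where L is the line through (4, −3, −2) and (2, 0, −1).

A direction vector is d = (−2, 3, 1).
AP = (12, −3, −9); AP·d = -42, |AP|² = 234, |d|² = 14.
distance² = |AP|² − (AP·d)²/|d|² = 234 − 1764/14 = 108, so the distance is 6√3.

6√3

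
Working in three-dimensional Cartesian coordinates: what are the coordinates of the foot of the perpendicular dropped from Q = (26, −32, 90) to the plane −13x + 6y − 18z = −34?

n = (−13, 6, −18), |n|² = 529, and n·Q − (-34) = -2116.
t = -2116/529 = -4, so the foot is Q − t·n = (26, −32, 90) − (-4)·(−13, 6, −18) = (−26, −8, 18).

(-26, -8, 18)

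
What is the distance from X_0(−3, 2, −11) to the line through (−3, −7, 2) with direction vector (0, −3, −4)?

15

Direction vector d = (0, −3, −4).
AP = (0, 9, −13), and AP × d = (−75, 0, 0).
|AP × d|² = 5625 and |d|² = 25, so the distance is √(5625/25) = √225 = 15.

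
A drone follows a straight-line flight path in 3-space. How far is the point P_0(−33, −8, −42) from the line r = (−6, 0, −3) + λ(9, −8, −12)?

45

Direction vector d = (9, −8, −12).
AP = (−27, −8, −39); AP·d = 289, |AP|² = 2314, |d|² = 289.
distance² = |AP|² − (AP·d)²/|d|² = 2314 − 83521/289 = 2025, so the distance is 45.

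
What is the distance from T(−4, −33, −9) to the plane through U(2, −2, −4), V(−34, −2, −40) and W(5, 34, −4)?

19/17

UV = (−36, 0, −36) and UW = (3, 36, 0), so a normal is n = UV × UW = (1296, −108, −1296).
n = (1296, −108, −1296); n·P − 7992 = 2052; |n| = 1836; distance = 2052/1836 = 19/17.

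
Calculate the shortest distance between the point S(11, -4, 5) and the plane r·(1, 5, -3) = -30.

d = |1·11 + 5·(-4) + (-3)·5 − (-30)| / √(1 + 25 + 9) = |6| / √35 = 6/√35.

6√35/35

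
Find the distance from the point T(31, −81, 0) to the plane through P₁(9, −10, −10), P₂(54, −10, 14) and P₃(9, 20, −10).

26/17

P₁P₂ = (45, 0, 24) and P₁P₃ = (0, 30, 0), so a normal is n = P₁P₂ × P₁P₃ = (−720, 0, 1350).
d = |(-720)·31 + 1350·0 − (-19980)| / √(518400 + 0 + 1822500) = |-2340| / 1530 = 26/17.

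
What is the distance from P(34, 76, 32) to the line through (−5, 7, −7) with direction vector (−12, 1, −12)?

51√2

Direction vector d = (−12, 1, −12).
AP = (39, 69, 39); AP·d = -867, |AP|² = 7803, |d|² = 289.
distance² = |AP|² − (AP·d)²/|d|² = 7803 − 751689/289 = 5202, so the distance is 51√2.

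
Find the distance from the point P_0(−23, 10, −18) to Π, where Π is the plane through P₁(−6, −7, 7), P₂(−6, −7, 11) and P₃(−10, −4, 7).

17/5

P₁P₂ = (0, 0, 4) and P₁P₃ = (−4, 3, 0), so a normal is n = P₁P₂ × P₁P₃ = (−12, −16, 0).
Then n·(−23, 10, −18) − 184 = −68.
|n| = √(144 + 256 + 0) = 20, so the distance is |-68|/20 = 17/5.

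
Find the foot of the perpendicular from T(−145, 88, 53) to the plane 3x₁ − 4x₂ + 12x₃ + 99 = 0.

n = (3, −4, 12), |n|² = 169, and n·T − (-99) = -52.
t = -52/169 = -4/13, so the foot is T − t·n = (−145, 88, 53) − (-4/13)·(3, −4, 12) = (−1873/13, 1128/13, 737/13).

(-1873/13, 1128/13, 737/13)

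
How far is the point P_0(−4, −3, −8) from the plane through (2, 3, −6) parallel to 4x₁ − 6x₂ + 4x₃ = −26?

Parallel planes share the normal n = (4, −6, 4); since (2, 3, −6) lies on the plane, its equation is 4x₁ − 6x₂ + 4x₃ = -34.
Then n·(−4, −3, −8) − (−34) = 4.
|n| = √(16 + 36 + 16) = 2√17, so the distance is |4|/(2√17) = 2√17/17.

2√17/17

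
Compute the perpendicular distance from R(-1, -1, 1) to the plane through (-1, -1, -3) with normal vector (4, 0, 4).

2√2

The plane has equation n·(r − (-1, -1, -3)) = 0, i.e. n·r = -16.
Then n·(-1, -1, 1) - (-16) = 16.
|n| = √(16 + 0 + 16) = 4√2, so the distance is |16|/(4√2) = 2√2.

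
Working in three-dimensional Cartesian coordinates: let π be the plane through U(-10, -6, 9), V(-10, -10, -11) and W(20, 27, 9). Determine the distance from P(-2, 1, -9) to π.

UV = (0, -4, -20) and UW = (30, 33, 0), so a normal is n = UV × UW = (660, -600, 120).
d = |660·(-2) + (-600)·1 + 120·(-9) − (-1920)| / √(435600 + 360000 + 14400) = |-1080| / 900 = 6/5.

6/5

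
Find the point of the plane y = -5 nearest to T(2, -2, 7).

(2, -5, 7)

The perpendicular from T has direction n = (0, 1, 0): r = (2, -2, 7) + λ(0, 1, 0).
Substitute into the plane: n·(T + λn) = -5 gives -2 + 1λ = -5, so λ = -3.
Foot = (2, -2, 7) + (-3)·(0, 1, 0) = (2, -5, 7).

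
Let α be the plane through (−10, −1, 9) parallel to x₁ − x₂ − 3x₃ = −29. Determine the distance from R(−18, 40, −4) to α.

10/√11

Parallel planes share the normal n = (1, −1, −3); since (−10, −1, 9) lies on the plane, its equation is x₁ − x₂ − 3x₃ = -36.
d = |1·(-18) + (-1)·40 + (-3)·(-4) − (-36)| / √(1 + 1 + 9) = |-10| / √11 = 10√11/11.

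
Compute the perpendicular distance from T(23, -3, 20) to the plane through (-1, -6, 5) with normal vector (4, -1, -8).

The plane has equation n·(r − (-1, -6, 5)) = 0, i.e. n·r = -38.
n = (4, -1, -8); n·P − (-38) = -27; |n| = 9; distance = 27/9 = 3.

3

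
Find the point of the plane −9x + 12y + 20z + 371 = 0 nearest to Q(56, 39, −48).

(47, 51, -28)

The perpendicular from Q has direction n = (−9, 12, 20): r = (56, 39, −48) + t(−9, 12, 20).
Substitute into the plane: n·(Q + tn) = -371 gives -996 + 625t = -371, so t = 1.
Foot = (56, 39, −48) + 1·(−9, 12, 20) = (47, 51, −28).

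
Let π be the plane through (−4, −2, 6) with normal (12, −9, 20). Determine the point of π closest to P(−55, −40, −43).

n = (12, −9, 20), |n|² = 625, and n·P − 90 = -1250.
t = -1250/625 = -2, so the foot is P − t·n = (−55, −40, −43) − (-2)·(12, −9, 20) = (−31, −58, −3).

(-31, -58, -3)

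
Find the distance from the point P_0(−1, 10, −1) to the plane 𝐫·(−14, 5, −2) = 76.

Normal vector n = (−14, 5, −2), and n·(−1, 10, −1) − 76 = −10.
|n| = √(196 + 25 + 4) = 15, so the distance is |-10|/15 = 2/3.

2/3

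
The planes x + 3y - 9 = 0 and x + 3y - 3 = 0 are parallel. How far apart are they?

With common normal n = (1, 3, 0) (|n| = √10), the distance is |9 − 3|/|n| = 6/√10.

6/√10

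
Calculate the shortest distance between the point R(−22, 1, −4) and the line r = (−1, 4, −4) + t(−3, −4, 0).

15

Direction vector d = (−3, −4, 0).
AP = (−21, −3, 0); AP·d = 75, |AP|² = 450, |d|² = 25.
distance² = |AP|² − (AP·d)²/|d|² = 450 − 5625/25 = 225, so the distance is 15.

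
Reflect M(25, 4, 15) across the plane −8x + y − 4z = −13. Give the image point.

(-23, 10, -9)

With n = (−8, 1, −4), the signed offset is (n·M − (-13))/|n|² = -243/81 = -3.
M' = M − 2t·n = (25, 4, 15) − (-6)·(−8, 1, −4) = (−23, 10, −9).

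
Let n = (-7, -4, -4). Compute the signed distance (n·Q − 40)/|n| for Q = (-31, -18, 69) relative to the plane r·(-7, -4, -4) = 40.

-3

n·Q − 40 = -27.
|n| = 9, so the signed distance is -27/9 = -3.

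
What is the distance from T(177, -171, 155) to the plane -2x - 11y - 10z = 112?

Normal vector n = (-2, -11, -10), and n·(177, -171, 155) - 112 = -135.
|n| = √(4 + 121 + 100) = 15, so the distance is |-135|/15 = 9.

9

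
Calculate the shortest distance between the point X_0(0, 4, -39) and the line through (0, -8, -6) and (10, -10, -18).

15√3

A direction vector is d = (10, -2, -12).
AP = (0, 12, -33); AP·d = 372, |AP|² = 1233, |d|² = 248.
distance² = |AP|² − (AP·d)²/|d|² = 1233 − 138384/248 = 675, so the distance is 15√3.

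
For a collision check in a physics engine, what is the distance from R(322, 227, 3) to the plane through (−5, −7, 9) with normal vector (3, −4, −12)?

9

The plane has equation n·(r − (−5, −7, 9)) = 0, i.e. n·r = -95.
n = (3, −4, −12); n·P − (-95) = 117; |n| = 13; distance = 117/13 = 9.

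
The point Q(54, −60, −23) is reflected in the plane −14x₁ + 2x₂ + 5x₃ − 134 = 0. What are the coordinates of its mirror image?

With n = (−14, 2, 5), the signed offset is (n·Q − 134)/|n|² = -1125/225 = -5.
Q' = Q − 2t·n = (54, −60, −23) − (-10)·(−14, 2, 5) = (−86, −40, 27).

(-86, -40, 27)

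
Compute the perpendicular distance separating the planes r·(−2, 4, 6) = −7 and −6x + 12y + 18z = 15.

Divide the second equation by 3 to match normals: −2x + 4y + 6z = 5.
With common normal n = (−2, 4, 6) (|n| = 2√14), the distance is |(-7) − 5|/|n| = 12/(2√14) = 3√14/7.

3√14/7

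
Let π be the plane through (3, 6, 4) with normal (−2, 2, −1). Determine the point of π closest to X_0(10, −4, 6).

(2, 4, 2)

The perpendicular from X_0 has direction n = (−2, 2, −1): r = (10, −4, 6) + μ(−2, 2, −1).
Substitute into the plane: n·(X_0 + μn) = 2 gives -34 + 9μ = 2, so μ = 4.
Foot = (10, −4, 6) + 4·(−2, 2, −1) = (2, 4, 2).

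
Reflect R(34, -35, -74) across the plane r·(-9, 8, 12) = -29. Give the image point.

(-56, 45, 46)

n = (-9, 8, 12), |n|² = 289, n·R − (-29) = -1445, so t = -1445/289 = -5.
Foot F = R − (-5)·n = (-11, 5, -14); the reflection is 2F − R = (-56, 45, 46).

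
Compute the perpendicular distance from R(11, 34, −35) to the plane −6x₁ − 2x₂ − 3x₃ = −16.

d = |(-6)·11 + (-2)·34 + (-3)·(-35) − (-16)| / √(36 + 4 + 9) = |-13| / 7 = 13/7.

13/7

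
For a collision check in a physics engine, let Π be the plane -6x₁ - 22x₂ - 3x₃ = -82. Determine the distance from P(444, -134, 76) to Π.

Normal vector n = (-6, -22, -3), and n·(444, -134, 76) - (-82) = 138.
|n| = √(36 + 484 + 9) = 23, so the distance is |138|/23 = 6.

6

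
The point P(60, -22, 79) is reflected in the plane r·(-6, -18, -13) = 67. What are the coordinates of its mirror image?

(36, -94, 27)

n = (-6, -18, -13), |n|² = 529, n·P − 67 = -1058, so t = -1058/529 = -2.
Foot F = P − (-2)·n = (48, -58, 53); the reflection is 2F − P = (36, -94, 27).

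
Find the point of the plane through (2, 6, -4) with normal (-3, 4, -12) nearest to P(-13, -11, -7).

n = (-3, 4, -12), |n|² = 169, and n·P − 66 = 13.
t = 13/169 = 1/13, so the foot is P − t·n = (-13, -11, -7) − (1/13)·(-3, 4, -12) = (-166/13, -147/13, -79/13).

(-166/13, -147/13, -79/13)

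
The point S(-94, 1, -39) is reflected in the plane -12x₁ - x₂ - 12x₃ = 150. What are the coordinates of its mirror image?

n = (-12, -1, -12), |n|² = 289, n·S − 150 = 1445, so t = 1445/289 = 5.
Foot F = S − 5·n = (-34, 6, 21); the reflection is 2F − S = (26, 11, 81).

(26, 11, 81)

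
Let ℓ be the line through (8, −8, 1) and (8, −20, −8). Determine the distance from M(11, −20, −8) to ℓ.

3

A direction vector is d = (0, −12, −9).
AP = (3, −12, −9), and AP × d = (0, 27, −36).
|AP × d|² = 2025 and |d|² = 225, so the distance is √(2025/225) = √9 = 3.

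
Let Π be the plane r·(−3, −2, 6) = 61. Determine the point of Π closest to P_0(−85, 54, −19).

n = (−3, −2, 6), |n|² = 49, and n·P_0 − 61 = -28.
t = -28/49 = -4/7, so the foot is P_0 − t·n = (−85, 54, −19) − (-4/7)·(−3, −2, 6) = (−607/7, 370/7, −109/7).

(-607/7, 370/7, -109/7)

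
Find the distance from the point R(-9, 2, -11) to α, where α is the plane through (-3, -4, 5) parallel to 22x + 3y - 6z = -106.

18/23

Parallel planes share the normal n = (22, 3, -6); since (-3, -4, 5) lies on the plane, its equation is 22x + 3y - 6z = -108.
d = |22·(-9) + 3·2 + (-6)·(-11) − (-108)| / √(484 + 9 + 36) = |-18| / 23 = 18/23.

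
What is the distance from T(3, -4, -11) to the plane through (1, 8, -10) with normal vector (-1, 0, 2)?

4√5/5

The plane has equation n·(r − (1, 8, -10)) = 0, i.e. n·r = -21.
Then n·(3, -4, -11) - (-21) = -4.
|n| = √(1 + 0 + 4) = √5, so the distance is |-4|/√5 = 4/√5.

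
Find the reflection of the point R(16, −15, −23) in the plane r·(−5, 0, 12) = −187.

With n = (−5, 0, 12), the signed offset is (n·R − (-187))/|n|² = -169/169 = -1.
R' = R − 2t·n = (16, −15, −23) − (-2)·(−5, 0, 12) = (6, −15, 1).

(6, -15, 1)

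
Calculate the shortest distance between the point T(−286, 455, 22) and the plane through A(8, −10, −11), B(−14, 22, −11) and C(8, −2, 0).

AB = (−22, 32, 0) and AC = (0, 8, 11), so a normal is n = AB × AC = (352, 242, −176).
n = (352, 242, −176); n·P − 2332 = 3234; |n| = 462; distance = 3234/462 = 7.

7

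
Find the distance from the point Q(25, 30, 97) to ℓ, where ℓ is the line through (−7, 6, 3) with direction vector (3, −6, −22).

2√493

Direction vector d = (3, −6, −22).
AP = (32, 24, 94), and AP × d = (36, 986, −264).
|AP × d|² = 1043188 and |d|² = 529, so the distance is √(1043188/529) = √1972 = 2√493.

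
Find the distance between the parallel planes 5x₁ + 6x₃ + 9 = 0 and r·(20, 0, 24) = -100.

Divide the second equation by 4 to match normals: 5x₁ + 6x₃ = -25.
With common normal n = (5, 0, 6) (|n| = √61), the distance is |(-9) − (-25)|/|n| = 16/√61.

16/√61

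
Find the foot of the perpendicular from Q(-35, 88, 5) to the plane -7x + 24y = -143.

(-7, -8, 5)

n = (-7, 24, 0), |n|² = 625, and n·Q − (-143) = 2500.
t = 2500/625 = 4, so the foot is Q − t·n = (-35, 88, 5) − 4·(-7, 24, 0) = (-7, -8, 5).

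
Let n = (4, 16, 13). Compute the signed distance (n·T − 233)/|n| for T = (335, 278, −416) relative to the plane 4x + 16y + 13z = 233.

7

n·T − 233 = 147.
|n| = 21, so the signed distance is 147/21 = 7.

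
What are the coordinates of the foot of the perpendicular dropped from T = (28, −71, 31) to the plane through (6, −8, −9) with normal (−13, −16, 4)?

(54, -39, 23)

n = (−13, −16, 4), |n|² = 441, and n·T − 14 = 882.
t = 882/441 = 2, so the foot is T − t·n = (28, −71, 31) − 2·(−13, −16, 4) = (54, −39, 23).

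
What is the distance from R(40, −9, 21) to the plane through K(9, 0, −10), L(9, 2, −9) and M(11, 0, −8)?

KL = (0, 2, 1) and KM = (2, 0, 2), so a normal is n = KL × KM = (4, 2, −4).
Then n·(40, −9, 21) − 76 = −18.
|n| = √(16 + 4 + 16) = 6, so the distance is |-18|/6 = 3.

3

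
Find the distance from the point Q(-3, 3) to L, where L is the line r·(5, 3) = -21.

15√34/34

d = |5·(-3) + 3·3 − (-21)| / √(25 + 9) = |15|/√34 = 15/√34.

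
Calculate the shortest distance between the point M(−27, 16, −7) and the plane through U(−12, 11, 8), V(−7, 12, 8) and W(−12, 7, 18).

10/√30

UV = (5, 1, 0) and UW = (0, −4, 10), so a normal is n = UV × UW = (10, −50, −20).
d = |10·(-27) + (-50)·16 + (-20)·(-7) − (-830)| / √(100 + 2500 + 400) = |-100| / (10√30) = √30/3.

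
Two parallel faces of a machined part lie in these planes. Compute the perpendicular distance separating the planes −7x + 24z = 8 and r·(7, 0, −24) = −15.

Divide the second equation by -1 to match normals: −7x + 24z = 15.
Both planes have normal n = (−7, 0, 24), |n| = 25. Any point on the first plane is at distance |15 − 8|/|n| = 7/25 from the second.

7/25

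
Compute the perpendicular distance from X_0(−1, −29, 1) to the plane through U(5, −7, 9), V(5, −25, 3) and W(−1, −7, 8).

2/√41

UV = (0, −18, −6) and UW = (−6, 0, −1), so a normal is n = UV × UW = (18, 36, −108).
Then n·(−1, −29, 1) − (−1134) = −36.
|n| = √(324 + 1296 + 11664) = 18√41, so the distance is |-36|/(18√41) = 2√41/41.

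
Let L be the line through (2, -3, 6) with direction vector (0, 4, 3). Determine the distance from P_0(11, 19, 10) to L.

Direction vector d = (0, 4, 3).
AP = (9, 22, 4); AP·d = 100, |AP|² = 581, |d|² = 25.
distance² = |AP|² − (AP·d)²/|d|² = 581 − 10000/25 = 181, so the distance is √181.

√181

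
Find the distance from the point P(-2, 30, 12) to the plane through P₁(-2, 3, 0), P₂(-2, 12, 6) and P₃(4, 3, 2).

P₁P₂ = (0, 9, 6) and P₁P₃ = (6, 0, 2), so a normal is n = P₁P₂ × P₁P₃ = (18, 36, -54).
Then n·(-2, 30, 12) - 72 = 324.
|n| = √(324 + 1296 + 2916) = 18√14, so the distance is |324|/(18√14) = 9√14/7.

18/√14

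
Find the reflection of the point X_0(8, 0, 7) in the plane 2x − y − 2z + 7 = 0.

(4, 2, 11)

With n = (2, −1, −2), the signed offset is (n·X_0 − (-7))/|n|² = 9/9 = 1.
X_0' = X_0 − 2t·n = (8, 0, 7) − 2·(2, −1, −2) = (4, 2, 11).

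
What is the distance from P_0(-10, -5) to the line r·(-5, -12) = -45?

d = |(-5)·(-10) + (-12)·(-5) − (-45)| / √(25 + 144) = |155|/13 = 155/13.

155/13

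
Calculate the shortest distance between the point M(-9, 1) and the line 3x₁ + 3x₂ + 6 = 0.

d = |3·(-9) + 3·1 − (-6)| / √(9 + 9) = |-18|/(3√2) = 3√2.

3√2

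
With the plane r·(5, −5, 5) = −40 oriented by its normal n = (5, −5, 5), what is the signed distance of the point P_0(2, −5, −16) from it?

n·P_0 − (-40) = -5.
|n| = 5√3, so the signed distance is -1/√3.

-1/√3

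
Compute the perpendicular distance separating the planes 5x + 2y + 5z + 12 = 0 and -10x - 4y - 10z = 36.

Divide the second equation by -2 to match normals: 5x + 2y + 5z = -18.
With common normal n = (5, 2, 5) (|n| = 3√6), the distance is |(-12) − (-18)|/|n| = 6/(3√6) = √6/3.

√6/3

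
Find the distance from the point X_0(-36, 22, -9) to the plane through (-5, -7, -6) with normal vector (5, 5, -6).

The plane has equation n·(r − (-5, -7, -6)) = 0, i.e. n·r = -24.
Then n·(-36, 22, -9) - (-24) = 8.
|n| = √(25 + 25 + 36) = √86, so the distance is |8|/√86 = 8/√86.

8/√86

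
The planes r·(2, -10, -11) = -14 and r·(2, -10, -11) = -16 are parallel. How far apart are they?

2/15

Both planes have normal n = (2, -10, -11), |n| = 15. Any point on the first plane is at distance |(-16) − (-14)|/|n| = 2/15 from the second.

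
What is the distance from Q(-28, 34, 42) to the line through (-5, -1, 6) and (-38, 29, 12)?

A direction vector is d = (-33, 30, 6).
AP = (-23, 35, 36), and AP × d = (-870, -1050, 465).
|AP × d|² = 2075625 and |d|² = 2025, so the distance is √(2075625/2025) = √1025 = 5√41.

5√41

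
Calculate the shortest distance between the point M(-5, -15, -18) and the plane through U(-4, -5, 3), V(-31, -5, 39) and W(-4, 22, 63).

1/25

UV = (-27, 0, 36) and UW = (0, 27, 60), so a normal is n = UV × UW = (-972, 1620, -729).
Then n·(-5, -15, -18) - (-6399) = 81.
|n| = √(944784 + 2624400 + 531441) = 2025, so the distance is |81|/2025 = 1/25.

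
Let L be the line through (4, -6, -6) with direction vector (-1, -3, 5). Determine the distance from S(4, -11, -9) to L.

Direction vector d = (-1, -3, 5).
AP = (0, -5, -3), and AP × d = (-34, 3, -5).
|AP × d|² = 1190 and |d|² = 35, so the distance is √(1190/35) = √34.

√34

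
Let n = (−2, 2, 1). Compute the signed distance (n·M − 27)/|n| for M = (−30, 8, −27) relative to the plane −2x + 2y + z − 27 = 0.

22/3

n·M − 27 = 22.
|n| = 3, so the signed distance is 22/3.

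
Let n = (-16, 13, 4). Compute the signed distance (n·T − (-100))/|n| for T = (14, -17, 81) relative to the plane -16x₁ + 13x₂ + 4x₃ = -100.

-1

n·T − (-100) = -21.
|n| = 21, so the signed distance is -21/21 = -1.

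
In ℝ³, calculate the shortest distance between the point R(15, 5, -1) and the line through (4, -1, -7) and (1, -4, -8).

√22

A direction vector is d = (-3, -3, -1).
AP = (11, 6, 6); AP·d = -57, |AP|² = 193, |d|² = 19.
distance² = |AP|² − (AP·d)²/|d|² = 193 − 3249/19 = 22, so the distance is √22.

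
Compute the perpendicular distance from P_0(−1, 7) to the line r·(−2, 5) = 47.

d = |(-2)·(-1) + 5·7 − 47| / √(4 + 25) = |-10|/√29 = 10/√29.

10√29/29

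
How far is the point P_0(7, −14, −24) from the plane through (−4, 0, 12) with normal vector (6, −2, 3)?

The plane has equation n·(r − (−4, 0, 12)) = 0, i.e. n·r = 12.
n = (6, −2, 3); n·P − 12 = -14; |n| = 7; distance = 14/7 = 2.

2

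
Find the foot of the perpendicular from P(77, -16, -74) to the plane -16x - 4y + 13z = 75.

n = (-16, -4, 13), |n|² = 441, and n·P − 75 = -2205.
t = -2205/441 = -5, so the foot is P − t·n = (77, -16, -74) − (-5)·(-16, -4, 13) = (-3, -36, -9).

(-3, -36, -9)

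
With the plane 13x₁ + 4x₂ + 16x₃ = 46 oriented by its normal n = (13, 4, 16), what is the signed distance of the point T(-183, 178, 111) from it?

3

n·T − 46 = 63.
|n| = 21, so the signed distance is 63/21 = 3.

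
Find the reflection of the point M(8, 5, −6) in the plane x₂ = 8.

With n = (0, 1, 0), the signed offset is (n·M − 8)/|n|² = -3/1 = -3.
M' = M − 2t·n = (8, 5, −6) − (-6)·(0, 1, 0) = (8, 11, −6).

(8, 11, -6)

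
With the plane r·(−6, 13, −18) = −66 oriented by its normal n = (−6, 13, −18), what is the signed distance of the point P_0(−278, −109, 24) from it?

n·P_0 − (-66) = -115.
|n| = 23, so the signed distance is -115/23 = -5.

-5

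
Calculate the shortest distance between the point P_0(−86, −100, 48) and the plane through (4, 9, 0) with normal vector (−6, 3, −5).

The plane has equation n·(r − (4, 9, 0)) = 0, i.e. n·r = 3.
Then n·(−86, −100, 48) − 3 = −27.
|n| = √(36 + 9 + 25) = √70, so the distance is |-27|/√70 = 27√70/70.

27/√70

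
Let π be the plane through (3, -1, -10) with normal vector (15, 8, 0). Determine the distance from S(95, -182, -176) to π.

The plane has equation n·(r − (3, -1, -10)) = 0, i.e. n·r = 37.
Then n·(95, -182, -176) - 37 = -68.
|n| = √(225 + 64 + 0) = 17, so the distance is |-68|/17 = 4.

4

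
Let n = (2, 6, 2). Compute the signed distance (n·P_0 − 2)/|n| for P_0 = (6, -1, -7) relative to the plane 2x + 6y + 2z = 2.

n·P_0 − 2 = -10.
|n| = 2√11, so the signed distance is -5/√11.

-5/√11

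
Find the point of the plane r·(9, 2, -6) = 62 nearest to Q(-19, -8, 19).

The perpendicular from Q has direction n = (9, 2, -6): r = (-19, -8, 19) + μ(9, 2, -6).
Substitute into the plane: n·(Q + μn) = 62 gives -301 + 121μ = 62, so μ = 3.
Foot = (-19, -8, 19) + 3·(9, 2, -6) = (8, -2, 1).

(8, -2, 1)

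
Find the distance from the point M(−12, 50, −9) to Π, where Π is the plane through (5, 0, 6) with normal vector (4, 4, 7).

The plane has equation n·(r − (5, 0, 6)) = 0, i.e. n·r = 62.
n = (4, 4, 7); n·P − 62 = 27; |n| = 9; distance = 27/9 = 3.

3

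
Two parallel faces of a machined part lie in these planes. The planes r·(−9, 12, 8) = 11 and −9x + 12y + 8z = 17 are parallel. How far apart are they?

Both planes have normal n = (−9, 12, 8), |n| = 17. Any point on the first plane is at distance |17 − 11|/|n| = 6/17 from the second.

6/17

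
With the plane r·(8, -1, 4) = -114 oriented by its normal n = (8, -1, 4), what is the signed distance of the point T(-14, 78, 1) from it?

n·T − (-114) = -72.
|n| = 9, so the signed distance is -72/9 = -8.

-8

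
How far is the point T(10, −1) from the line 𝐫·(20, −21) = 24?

The normal to the line is n = (20, −21) with |n| = 29.
|n·T − 24| = |221 − 24| = 197, so the distance is 197/29.

197/29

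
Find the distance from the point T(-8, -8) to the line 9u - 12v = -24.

16/5

The normal to the line is n = (9, -12) with |n| = 15.
|n·T − (-24)| = |24 − (-24)| = 48, so the distance is 48/15 = 16/5.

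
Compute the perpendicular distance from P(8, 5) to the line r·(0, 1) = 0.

d = |0·8 + 1·5 − 0| / √(0 + 1) = |5|/1 = 5.

5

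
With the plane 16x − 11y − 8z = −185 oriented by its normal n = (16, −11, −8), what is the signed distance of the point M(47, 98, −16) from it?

-13/21

n·M − (-185) = -13.
|n| = 21, so the signed distance is -13/21.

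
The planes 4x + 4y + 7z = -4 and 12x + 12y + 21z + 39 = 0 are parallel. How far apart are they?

1

Divide the second equation by 3 to match normals: 4x + 4y + 7z = -13.
With common normal n = (4, 4, 7) (|n| = 9), the distance is |(-4) − (-13)|/|n| = 9/9 = 1.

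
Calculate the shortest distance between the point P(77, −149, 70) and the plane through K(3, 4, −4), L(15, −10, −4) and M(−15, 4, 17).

KL = (12, −14, 0) and KM = (−18, 0, 21), so a normal is n = KL × KM = (−294, −252, −252).
n = (−294, −252, −252); n·P − (-882) = -1848; |n| = 462; distance = 1848/462 = 4.

4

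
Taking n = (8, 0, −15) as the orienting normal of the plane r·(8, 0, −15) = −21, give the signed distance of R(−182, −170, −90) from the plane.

n·R − (-21) = -85.
|n| = 17, so the signed distance is -85/17 = -5.

-5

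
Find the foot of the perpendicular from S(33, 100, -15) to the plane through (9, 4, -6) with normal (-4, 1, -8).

n = (-4, 1, -8), |n|² = 81, and n·S − 16 = 72.
t = 72/81 = 8/9, so the foot is S − t·n = (33, 100, -15) − (8/9)·(-4, 1, -8) = (329/9, 892/9, -71/9).

(329/9, 892/9, -71/9)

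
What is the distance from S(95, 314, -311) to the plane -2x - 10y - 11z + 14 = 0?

n = (-2, -10, -11); n·P − (-14) = 105; |n| = 15; distance = 105/15 = 7.

7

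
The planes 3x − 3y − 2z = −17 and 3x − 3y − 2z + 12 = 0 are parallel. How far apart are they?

Both planes have normal n = (3, −3, −2), |n| = √22. Any point on the first plane is at distance |(-12) − (-17)|/|n| = 5/√22 = 5√22/22 from the second.

5√22/22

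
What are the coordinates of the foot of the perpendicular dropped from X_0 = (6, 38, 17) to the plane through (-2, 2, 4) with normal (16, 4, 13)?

The perpendicular from X_0 has direction n = (16, 4, 13): r = (6, 38, 17) + t(16, 4, 13).
Substitute into the plane: n·(X_0 + tn) = 28 gives 469 + 441t = 28, so t = -1.
Foot = (6, 38, 17) + (-1)·(16, 4, 13) = (-10, 34, 4).

(-10, 34, 4)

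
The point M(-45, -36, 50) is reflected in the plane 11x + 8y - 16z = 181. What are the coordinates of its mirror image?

n = (11, 8, -16), |n|² = 441, n·M − 181 = -1764, so t = -1764/441 = -4.
Foot F = M − (-4)·n = (-1, -4, -14); the reflection is 2F − M = (43, 28, -78).

(43, 28, -78)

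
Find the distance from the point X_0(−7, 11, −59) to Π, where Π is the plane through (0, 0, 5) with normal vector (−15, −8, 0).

The plane has equation n·(r − (0, 0, 5)) = 0, i.e. n·r = 0.
d = |(-15)·(-7) + (-8)·11 − 0| / √(225 + 64 + 0) = |17| / 17 = 1.

1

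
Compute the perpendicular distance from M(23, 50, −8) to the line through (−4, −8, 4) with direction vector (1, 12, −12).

Direction vector d = (1, 12, −12).
AP = (27, 58, −12), and AP × d = (−552, 312, 266).
|AP × d|² = 472804 and |d|² = 289, so the distance is √(472804/289) = √1636 = 2√409.

2√409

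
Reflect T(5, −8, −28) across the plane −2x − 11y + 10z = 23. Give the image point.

(1, -30, -8)

With n = (−2, −11, 10), the signed offset is (n·T − 23)/|n|² = -225/225 = -1.
T' = T − 2t·n = (5, −8, −28) − (-2)·(−2, −11, 10) = (1, −30, −8).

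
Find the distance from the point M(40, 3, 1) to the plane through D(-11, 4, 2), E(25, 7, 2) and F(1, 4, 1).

DE = (36, 3, 0) and DF = (12, 0, -1), so a normal is n = DE × DF = (-3, 36, -36).
Then n·(40, 3, 1) - 105 = -153.
|n| = √(9 + 1296 + 1296) = 51, so the distance is |-153|/51 = 3.

3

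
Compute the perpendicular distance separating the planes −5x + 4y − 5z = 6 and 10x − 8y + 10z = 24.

3√66/11

Divide the second equation by -2 to match normals: −5x + 4y − 5z = -12.
Both planes have normal n = (−5, 4, −5), |n| = √66. Any point on the first plane is at distance |(-12) − 6|/|n| = 18/√66 = 3√66/11 from the second.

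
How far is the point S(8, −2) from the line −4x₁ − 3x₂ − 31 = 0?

The normal to the line is n = (−4, −3) with |n| = 5.
|n·S − 31| = |-26 − 31| = 57, so the distance is 57/5.

57/5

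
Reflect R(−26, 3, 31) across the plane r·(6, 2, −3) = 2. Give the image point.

(34, 23, 1)

With n = (6, 2, −3), the signed offset is (n·R − 2)/|n|² = -245/49 = -5.
R' = R − 2t·n = (−26, 3, 31) − (-10)·(6, 2, −3) = (34, 23, 1).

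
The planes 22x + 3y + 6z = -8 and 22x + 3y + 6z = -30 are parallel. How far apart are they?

Both planes have normal n = (22, 3, 6), |n| = 23. Any point on the first plane is at distance |(-30) − (-8)|/|n| = 22/23 from the second.

22/23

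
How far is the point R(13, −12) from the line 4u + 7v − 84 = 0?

116√65/65

d = |4·13 + 7·(-12) − 84| / √(16 + 49) = |-116|/√65 = 116/√65.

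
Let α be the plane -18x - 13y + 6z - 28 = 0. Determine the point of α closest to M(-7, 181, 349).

(-287/23, 4072/23, 8069/23)

n = (-18, -13, 6), |n|² = 529, and n·M − 28 = -161.
t = -161/529 = -7/23, so the foot is M − t·n = (-7, 181, 349) − (-7/23)·(-18, -13, 6) = (-287/23, 4072/23, 8069/23).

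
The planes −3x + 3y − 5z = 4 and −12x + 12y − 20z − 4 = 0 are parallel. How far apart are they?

3/√43

Divide the second equation by 4 to match normals: −3x + 3y − 5z = 1.
With common normal n = (−3, 3, −5) (|n| = √43), the distance is |4 − 1|/|n| = 3/√43.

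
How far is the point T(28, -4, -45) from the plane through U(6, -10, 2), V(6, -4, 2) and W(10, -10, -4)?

UV = (0, 6, 0) and UW = (4, 0, -6), so a normal is n = UV × UW = (-36, 0, -24).
Then n·(28, -4, -45) - (-264) = 336.
|n| = √(1296 + 0 + 576) = 12√13, so the distance is |336|/(12√13) = 28/√13.

28/√13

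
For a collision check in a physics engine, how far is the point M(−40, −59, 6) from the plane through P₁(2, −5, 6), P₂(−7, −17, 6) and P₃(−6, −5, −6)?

18/17

P₁P₂ = (−9, −12, 0) and P₁P₃ = (−8, 0, −12), so a normal is n = P₁P₂ × P₁P₃ = (144, −108, −96).
n = (144, −108, −96); n·P − 252 = -216; |n| = 204; distance = 216/204 = 18/17.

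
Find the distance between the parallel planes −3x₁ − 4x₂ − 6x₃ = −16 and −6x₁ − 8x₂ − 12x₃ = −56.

Divide the second equation by 2 to match normals: −3x₁ − 4x₂ − 6x₃ = -28.
With common normal n = (−3, −4, −6) (|n| = √61), the distance is |(-16) − (-28)|/|n| = 12/√61 = 12√61/61.

12/√61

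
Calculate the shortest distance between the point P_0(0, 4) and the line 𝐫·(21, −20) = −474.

d = |21·0 + (-20)·4 − (-474)| / √(441 + 400) = |394|/29 = 394/29.

394/29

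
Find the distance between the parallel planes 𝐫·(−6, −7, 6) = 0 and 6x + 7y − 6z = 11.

1

Divide the second equation by -1 to match normals: −6x − 7y + 6z = -11.
Both planes have normal n = (−6, −7, 6), |n| = 11. Any point on the first plane is at distance |(-11) − 0|/|n| = 11/11 = 1 from the second.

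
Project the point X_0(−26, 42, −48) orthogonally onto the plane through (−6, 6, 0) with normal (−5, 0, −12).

n = (−5, 0, −12), |n|² = 169, and n·X_0 − 30 = 676.
t = 676/169 = 4, so the foot is X_0 − t·n = (−26, 42, −48) − 4·(−5, 0, −12) = (−6, 42, 0).

(-6, 42, 0)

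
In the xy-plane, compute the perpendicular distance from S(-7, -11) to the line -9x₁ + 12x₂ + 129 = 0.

The normal to the line is n = (-9, 12) with |n| = 15.
|n·S − (-129)| = |-69 − (-129)| = 60, so the distance is 60/15 = 4.

4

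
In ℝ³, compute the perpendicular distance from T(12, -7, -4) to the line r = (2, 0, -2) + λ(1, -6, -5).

Direction vector d = (1, -6, -5).
AP = (10, -7, -2); AP·d = 62, |AP|² = 153, |d|² = 62.
distance² = |AP|² − (AP·d)²/|d|² = 153 − 3844/62 = 91, so the distance is √91.

√91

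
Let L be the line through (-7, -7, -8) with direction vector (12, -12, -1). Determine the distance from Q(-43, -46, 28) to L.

Direction vector d = (12, -12, -1).
AP = (-36, -39, 36); AP·d = 0, |AP|² = 4113, |d|² = 289.
distance² = |AP|² − (AP·d)²/|d|² = 4113 − 0/289 = 4113, so the distance is 3√457.

3√457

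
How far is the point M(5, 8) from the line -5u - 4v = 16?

The normal to the line is n = (-5, -4) with |n| = √41.
|n·M − 16| = |-57 − 16| = 73, so the distance is 73/√41.

73/√41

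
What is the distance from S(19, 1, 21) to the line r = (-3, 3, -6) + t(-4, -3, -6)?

Direction vector d = (-4, -3, -6).
AP = (22, -2, 27); AP·d = -244, |AP|² = 1217, |d|² = 61.
distance² = |AP|² − (AP·d)²/|d|² = 1217 − 59536/61 = 241, so the distance is √241.

√241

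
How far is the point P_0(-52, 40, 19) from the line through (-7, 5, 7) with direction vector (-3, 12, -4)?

√1873

Direction vector d = (-3, 12, -4).
AP = (-45, 35, 12); AP·d = 507, |AP|² = 3394, |d|² = 169.
distance² = |AP|² − (AP·d)²/|d|² = 3394 − 257049/169 = 1873, so the distance is √1873.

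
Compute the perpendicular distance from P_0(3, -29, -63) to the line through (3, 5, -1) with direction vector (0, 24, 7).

Direction vector d = (0, 24, 7).
AP = (0, -34, -62), and AP × d = (1250, 0, 0).
|AP × d|² = 1562500 and |d|² = 625, so the distance is √(1562500/625) = √2500 = 50.

50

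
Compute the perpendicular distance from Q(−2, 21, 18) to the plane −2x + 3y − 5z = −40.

17/√38

n = (−2, 3, −5); n·P − (-40) = 17; |n| = √38; distance = 17/√38.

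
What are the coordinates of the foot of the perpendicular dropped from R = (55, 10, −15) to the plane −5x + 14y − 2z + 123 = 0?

n = (−5, 14, −2), |n|² = 225, and n·R − (-123) = 18.
t = 18/225 = 2/25, so the foot is R − t·n = (55, 10, −15) − (2/25)·(−5, 14, −2) = (277/5, 222/25, −371/25).

(277/5, 222/25, -371/25)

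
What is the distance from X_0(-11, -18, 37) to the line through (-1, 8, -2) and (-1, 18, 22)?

A direction vector is d = (0, 10, 24).
AP = (-10, -26, 39); AP·d = 676, |AP|² = 2297, |d|² = 676.
distance² = |AP|² − (AP·d)²/|d|² = 2297 − 456976/676 = 1621, so the distance is √1621.

√1621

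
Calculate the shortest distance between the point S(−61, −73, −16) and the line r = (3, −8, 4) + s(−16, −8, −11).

Direction vector d = (−16, −8, −11).
AP = (−64, −65, −20), and AP × d = (555, −384, −528).
|AP × d|² = 734265 and |d|² = 441, so the distance is √(734265/441) = √1665 = 3√185.

3√185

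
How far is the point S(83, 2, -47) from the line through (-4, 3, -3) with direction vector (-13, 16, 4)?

7√113

Direction vector d = (-13, 16, 4).
AP = (87, -1, -44), and AP × d = (700, 224, 1379).
|AP × d|² = 2441817 and |d|² = 441, so the distance is √(2441817/441) = √5537 = 7√113.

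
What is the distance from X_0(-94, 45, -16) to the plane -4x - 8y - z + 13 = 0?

d = |(-4)·(-94) + (-8)·45 + (-1)·(-16) − (-13)| / √(16 + 64 + 1) = |45| / 9 = 5.

5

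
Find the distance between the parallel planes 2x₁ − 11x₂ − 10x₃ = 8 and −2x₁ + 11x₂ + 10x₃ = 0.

Divide the second equation by -1 to match normals: 2x₁ − 11x₂ − 10x₃ = 0.
With common normal n = (2, −11, −10) (|n| = 15), the distance is |8 − 0|/|n| = 8/15.

8/15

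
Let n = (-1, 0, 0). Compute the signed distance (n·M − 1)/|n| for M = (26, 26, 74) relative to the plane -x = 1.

-27

n·M − 1 = -27.
|n| = 1, so the signed distance is -27/1 = -27.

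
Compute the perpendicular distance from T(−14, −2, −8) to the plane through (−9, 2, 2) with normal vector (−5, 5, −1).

The plane has equation n·(r − (−9, 2, 2)) = 0, i.e. n·r = 53.
d = |(-5)·(-14) + 5·(-2) + (-1)·(-8) − 53| / √(25 + 25 + 1) = |15| / √51 = 15/√51.

5√51/17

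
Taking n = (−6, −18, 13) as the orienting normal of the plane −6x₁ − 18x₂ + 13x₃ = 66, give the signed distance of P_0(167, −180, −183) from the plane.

-9

n·P_0 − 66 = -207.
|n| = 23, so the signed distance is -207/23 = -9.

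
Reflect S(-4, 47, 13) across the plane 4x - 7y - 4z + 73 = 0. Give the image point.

(28, -9, -19)

n = (4, -7, -4), |n|² = 81, n·S − (-73) = -324, so t = -324/81 = -4.
Foot F = S − (-4)·n = (12, 19, -3); the reflection is 2F − S = (28, -9, -19).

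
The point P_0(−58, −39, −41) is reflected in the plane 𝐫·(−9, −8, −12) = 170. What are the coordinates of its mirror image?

n = (−9, −8, −12), |n|² = 289, n·P_0 − 170 = 1156, so t = 1156/289 = 4.
Foot F = P_0 − 4·n = (−22, −7, 7); the reflection is 2F − P_0 = (14, 25, 55).

(14, 25, 55)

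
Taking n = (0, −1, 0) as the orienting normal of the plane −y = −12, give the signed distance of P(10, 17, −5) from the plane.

-5

n·P − (-12) = -5.
|n| = 1, so the signed distance is -5/1 = -5.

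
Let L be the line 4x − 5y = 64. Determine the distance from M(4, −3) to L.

The normal to the line is n = (4, −5) with |n| = √41.
|n·M − 64| = |31 − 64| = 33, so the distance is 33/√41 = 33√41/41.

33/√41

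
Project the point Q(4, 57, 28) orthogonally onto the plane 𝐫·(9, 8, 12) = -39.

(-23, 33, -8)

n = (9, 8, 12), |n|² = 289, and n·Q − (-39) = 867.
t = 867/289 = 3, so the foot is Q − t·n = (4, 57, 28) − 3·(9, 8, 12) = (-23, 33, -8).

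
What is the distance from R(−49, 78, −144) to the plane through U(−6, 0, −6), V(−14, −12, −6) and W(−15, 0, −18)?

6

UV = (−8, −12, 0) and UW = (−9, 0, −12), so a normal is n = UV × UW = (144, −96, −108).
Then n·(−49, 78, −144) − (−216) = 1224.
|n| = √(20736 + 9216 + 11664) = 204, so the distance is |1224|/204 = 6.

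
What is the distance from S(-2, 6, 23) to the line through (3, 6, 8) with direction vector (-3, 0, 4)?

Direction vector d = (-3, 0, 4).
AP = (-5, 0, 15), and AP × d = (0, -25, 0).
|AP × d|² = 625 and |d|² = 25, so the distance is √(625/25) = √25 = 5.

5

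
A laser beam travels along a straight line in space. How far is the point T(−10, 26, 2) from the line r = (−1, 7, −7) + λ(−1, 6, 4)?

Direction vector d = (−1, 6, 4).
AP = (−9, 19, 9); AP·d = 159, |AP|² = 523, |d|² = 53.
distance² = |AP|² − (AP·d)²/|d|² = 523 − 25281/53 = 46, so the distance is √46.

√46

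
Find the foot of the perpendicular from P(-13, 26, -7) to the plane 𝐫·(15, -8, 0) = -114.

(2, 18, -7)

n = (15, -8, 0), |n|² = 289, and n·P − (-114) = -289.
t = -289/289 = -1, so the foot is P − t·n = (-13, 26, -7) − (-1)·(15, -8, 0) = (2, 18, -7).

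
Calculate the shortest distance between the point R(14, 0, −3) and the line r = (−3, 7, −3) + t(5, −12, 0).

13

Direction vector d = (5, −12, 0).
AP = (17, −7, 0), and AP × d = (0, 0, −169).
|AP × d|² = 28561 and |d|² = 169, so the distance is √(28561/169) = √169 = 13.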